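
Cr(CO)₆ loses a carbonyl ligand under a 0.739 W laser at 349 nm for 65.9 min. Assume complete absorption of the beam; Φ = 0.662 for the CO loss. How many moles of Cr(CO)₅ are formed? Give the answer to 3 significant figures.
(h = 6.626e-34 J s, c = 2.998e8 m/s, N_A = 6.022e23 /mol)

Photon energy at 349 nm: hc/λ = (6.626e-34)(2.998e8)/(349e-9) = 5.692e-19 J.
Energy delivered: (0.739 W)(3954 s) = 2922 J.
Photons incident: 2922 / 5.692e-19 = 5.134e21, i.e. 5.134e21/6.022e23 = 0.008525 mol.
Product: Φ × n_abs = 0.662 × 0.008525 = 0.005644 mol.

0.00564 mol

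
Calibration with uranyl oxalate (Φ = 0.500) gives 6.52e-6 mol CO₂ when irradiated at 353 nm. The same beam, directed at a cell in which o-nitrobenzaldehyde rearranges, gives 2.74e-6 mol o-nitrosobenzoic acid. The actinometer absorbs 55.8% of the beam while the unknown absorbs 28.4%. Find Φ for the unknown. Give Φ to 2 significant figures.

Photons absorbed by the actinometer: 6.52e-6 / 0.500 = 1.304e-5 mol.
Incident flux: 1.304e-5 / 0.558 = 2.337e-5 einstein.
Absorbed by unknown: 0.284 × 2.337e-5 = 6.637e-6 mol.
Φ(unknown) = 2.74e-6 / 6.637e-6 = 0.41.

Φ = 0.41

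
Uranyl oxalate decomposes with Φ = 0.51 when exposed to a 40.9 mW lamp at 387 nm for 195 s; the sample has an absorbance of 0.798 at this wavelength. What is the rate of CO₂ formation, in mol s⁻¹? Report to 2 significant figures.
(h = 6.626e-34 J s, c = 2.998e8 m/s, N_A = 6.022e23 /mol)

Photon energy at 387 nm: hc/λ = (6.626e-34)(2.998e8)/(387e-9) = 5.133e-19 J.
Energy delivered: (40.9 mW)(195 s) = 7.975 J.
Photons incident: 7.975 / 5.133e-19 = 1.554e19, i.e. 1.554e19/6.022e23 = 2.581e-5 mol.
Fraction absorbed: 1 − 10^(−0.798) = 0.8408.
Photons absorbed: 0.8408 × 2.581e-5 = 2.170e-5 mol.
Product formed: 0.51 × 2.170e-5 = 1.107e-5 mol.
Rate: 1.107e-5 / 195 s = 5.7e-8 mol s⁻¹.

5.7e-8 mol s⁻¹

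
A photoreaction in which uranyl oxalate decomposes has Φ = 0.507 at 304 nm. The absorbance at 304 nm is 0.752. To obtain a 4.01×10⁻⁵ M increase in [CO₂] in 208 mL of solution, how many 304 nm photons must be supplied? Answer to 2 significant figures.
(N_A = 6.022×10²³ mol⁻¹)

Product: (4.01×10⁻⁵ M)(0.208 L) = 8.341×10⁻⁶ mol.
Photons that must be absorbed: 8.341×10⁻⁶ / 0.507 = 1.645×10⁻⁵ mol.
Fraction absorbed: 1 − 10^(−0.752) = 0.8230.
Incident photons needed: 1.645×10⁻⁵ / 0.8230 = 1.999×10⁻⁵ mol.
Photon count: 1.999×10⁻⁵ × 6.022×10²³ = 1.2×10¹⁹.

1.2×10¹⁹ photons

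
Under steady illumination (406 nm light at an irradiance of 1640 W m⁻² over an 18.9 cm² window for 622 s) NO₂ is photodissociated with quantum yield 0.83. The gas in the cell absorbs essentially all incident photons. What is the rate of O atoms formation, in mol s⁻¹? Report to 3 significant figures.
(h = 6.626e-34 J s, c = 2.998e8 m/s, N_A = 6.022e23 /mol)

Photon energy at 406 nm: hc/λ = (6.626e-34)(2.998e8)/(406e-9) = 4.893e-19 J.
Energy delivered: (1640 W m⁻²)(18.9e-4 m²)(622 s) = 1928 J.
Photons incident: 1928 / 4.893e-19 = 3.940e21, i.e. 3.940e21/6.022e23 = 0.006543 mol.
Product formed: 0.83 × 0.006543 = 0.005431 mol.
Rate: 0.005431 / 622 s = 8.73e-6 mol s⁻¹.

8.73e-6 mol s⁻¹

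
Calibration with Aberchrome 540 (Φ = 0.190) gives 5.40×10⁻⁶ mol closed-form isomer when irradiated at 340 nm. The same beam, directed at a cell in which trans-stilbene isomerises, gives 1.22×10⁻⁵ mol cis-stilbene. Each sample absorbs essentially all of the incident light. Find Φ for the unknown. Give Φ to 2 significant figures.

Photons absorbed by the actinometer: 5.40×10⁻⁶ / 0.190 = 2.842×10⁻⁵ mol.
Φ(unknown) = 1.22×10⁻⁵ / 2.842×10⁻⁵ = 0.43.

Φ = 0.43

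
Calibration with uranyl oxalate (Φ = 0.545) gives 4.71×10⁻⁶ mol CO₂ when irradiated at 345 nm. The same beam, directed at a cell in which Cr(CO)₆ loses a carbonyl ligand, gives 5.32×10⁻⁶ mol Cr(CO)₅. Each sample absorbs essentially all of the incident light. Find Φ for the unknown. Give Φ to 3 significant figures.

Φ = 0.616

Photons absorbed by the actinometer: 4.71×10⁻⁶ / 0.545 = 8.642×10⁻⁶ mol.
Φ(unknown) = 5.32×10⁻⁶ / 8.642×10⁻⁶ = 0.616.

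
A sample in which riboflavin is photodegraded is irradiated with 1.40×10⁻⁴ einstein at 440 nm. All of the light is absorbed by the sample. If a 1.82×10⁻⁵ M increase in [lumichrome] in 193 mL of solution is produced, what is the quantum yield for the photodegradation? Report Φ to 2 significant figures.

Φ = 0.025

Product: (1.82×10⁻⁵ M)(0.193 L) = 3.513×10⁻⁶ mol.
Φ = 3.513×10⁻⁶ mol / 1.40×10⁻⁴ mol photons = 0.025.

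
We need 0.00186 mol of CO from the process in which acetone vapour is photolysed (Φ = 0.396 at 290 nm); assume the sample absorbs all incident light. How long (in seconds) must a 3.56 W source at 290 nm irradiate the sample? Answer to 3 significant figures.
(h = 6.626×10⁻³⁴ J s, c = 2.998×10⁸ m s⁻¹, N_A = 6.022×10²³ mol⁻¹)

t ≈ 544 s

Photons that must be absorbed: 0.00186 / 0.396 = 0.004697 mol.
Photon energy: hc/λ = 6.850×10⁻¹⁹ J; per mole, 4.125×10⁵ J mol⁻¹.
Energy required: 0.004697 × 4.125×10⁵ = 1938 J.
Time: 1938 J / 3.56 W = 544 s.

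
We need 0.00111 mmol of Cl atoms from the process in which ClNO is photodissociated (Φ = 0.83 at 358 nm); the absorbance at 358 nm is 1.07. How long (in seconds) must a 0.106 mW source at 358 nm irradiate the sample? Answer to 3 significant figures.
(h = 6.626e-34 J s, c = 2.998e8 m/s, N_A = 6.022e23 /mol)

Product: 0.00111 mmol = 1.11e-6 mol.
Photons that must be absorbed: 1.11e-6 / 0.83 = 1.337e-6 mol.
Fraction absorbed: 1 − 10^(−1.07) = 0.9149.
Incident photons needed: 1.337e-6 / 0.9149 = 1.461e-6 mol.
Photon energy: hc/λ = 5.549e-19 J; per mole, 3.342e5 J mol⁻¹.
Energy required: 1.461e-6 × 3.342e5 = 0.4883 J.
Time: 0.4883 J / 0.000106 W = 4610 s.

t ≈ 4610 s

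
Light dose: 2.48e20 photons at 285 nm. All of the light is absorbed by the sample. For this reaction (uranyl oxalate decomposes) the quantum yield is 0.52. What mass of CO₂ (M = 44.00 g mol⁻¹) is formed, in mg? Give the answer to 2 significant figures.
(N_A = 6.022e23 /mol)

Moles of photons: 2.48e20 / 6.022e23 = 4.118e-4 mol.
Product: Φ × n_abs = 0.52 × 4.118e-4 = 2.141e-4 mol.
Mass: 2.141e-4 × 44.00 = 0.009420 g = 9.4 mg.

9.4 mg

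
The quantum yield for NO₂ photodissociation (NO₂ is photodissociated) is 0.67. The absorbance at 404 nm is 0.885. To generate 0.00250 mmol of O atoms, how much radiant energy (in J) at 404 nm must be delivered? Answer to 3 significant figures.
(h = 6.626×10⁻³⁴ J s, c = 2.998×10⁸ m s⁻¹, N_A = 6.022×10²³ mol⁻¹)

Product: 0.00250 mmol = 2.50×10⁻⁶ mol.
Photons that must be absorbed: 2.50×10⁻⁶ / 0.67 = 3.731×10⁻⁶ mol.
Fraction absorbed: 1 − 10^(−0.885) = 0.8697.
Incident photons needed: 3.731×10⁻⁶ / 0.8697 = 4.290×10⁻⁶ mol.
Photon energy: hc/λ = 4.917×10⁻¹⁹ J; per mole, 2.961×10⁵ J mol⁻¹.
Energy required: 4.290×10⁻⁶ × 2.961×10⁵ = 1.27 J.

1.27 J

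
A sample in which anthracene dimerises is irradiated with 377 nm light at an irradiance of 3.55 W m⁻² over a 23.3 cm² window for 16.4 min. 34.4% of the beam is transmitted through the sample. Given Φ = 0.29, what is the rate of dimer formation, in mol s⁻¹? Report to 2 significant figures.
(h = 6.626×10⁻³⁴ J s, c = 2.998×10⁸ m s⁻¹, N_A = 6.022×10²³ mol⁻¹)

Photon energy at 377 nm: hc/λ = (6.626×10⁻³⁴)(2.998×10⁸)/(377×10⁻⁹) = 5.269×10⁻¹⁹ J.
Energy delivered: (3.55 W m⁻²)(23.3×10⁻⁴ m²)(984 s) = 8.139 J.
Photons incident: 8.139 / 5.269×10⁻¹⁹ = 1.545×10¹⁹, i.e. 1.545×10¹⁹/6.022×10²³ = 2.566×10⁻⁵ mol.
Fraction absorbed: 1 − 34.4/100 = 0.6560.
Photons absorbed: 0.6560 × 2.566×10⁻⁵ = 1.683×10⁻⁵ mol.
Product formed: 0.29 × 1.683×10⁻⁵ = 4.881×10⁻⁶ mol.
Rate: 4.881×10⁻⁶ / 984 s = 5.0×10⁻⁹ mol s⁻¹.

5.0×10⁻⁹ mol s⁻¹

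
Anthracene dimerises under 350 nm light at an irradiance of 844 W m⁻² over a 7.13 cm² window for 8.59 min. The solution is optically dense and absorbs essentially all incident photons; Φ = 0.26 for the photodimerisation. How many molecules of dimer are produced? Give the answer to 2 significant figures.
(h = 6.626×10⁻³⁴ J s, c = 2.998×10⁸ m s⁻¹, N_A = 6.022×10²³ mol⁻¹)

1.4×10²⁰ molecules

Photon energy at 350 nm: hc/λ = (6.626×10⁻³⁴)(2.998×10⁸)/(350×10⁻⁹) = 5.676×10⁻¹⁹ J.
Energy delivered: (844 W m⁻²)(7.13×10⁻⁴ m²)(515.4 s) = 310.2 J.
Photons incident: 310.2 / 5.676×10⁻¹⁹ = 5.465×10²⁰, i.e. 5.465×10²⁰/6.022×10²³ = 9.075×10⁻⁴ mol.
Product: Φ × n_abs = 0.26 × 9.075×10⁻⁴ = 2.360×10⁻⁴ mol.
As a count: 2.360×10⁻⁴ × 6.022×10²³ = 1.4×10²⁰.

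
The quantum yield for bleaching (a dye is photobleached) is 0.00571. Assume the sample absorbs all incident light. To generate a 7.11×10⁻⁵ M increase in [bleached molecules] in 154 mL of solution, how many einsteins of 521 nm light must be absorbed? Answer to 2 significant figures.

0.0019 einstein

Product: (7.11×10⁻⁵ M)(0.154 L) = 1.095×10⁻⁵ mol.
Photons that must be absorbed: 1.095×10⁻⁵ / 0.00571 = 0.001918 mol.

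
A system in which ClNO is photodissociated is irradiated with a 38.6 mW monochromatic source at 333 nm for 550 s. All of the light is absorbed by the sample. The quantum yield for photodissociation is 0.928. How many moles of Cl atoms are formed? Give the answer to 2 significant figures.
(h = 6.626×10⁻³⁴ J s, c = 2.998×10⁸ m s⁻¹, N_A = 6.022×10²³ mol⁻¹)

5.5×10⁻⁵ mol

Photon energy at 333 nm: hc/λ = (6.626×10⁻³⁴)(2.998×10⁸)/(333×10⁻⁹) = 5.965×10⁻¹⁹ J.
Energy delivered: (38.6 mW)(550 s) = 21.23 J.
Photons incident: 21.23 / 5.965×10⁻¹⁹ = 3.559×10¹⁹, i.e. 3.559×10¹⁹/6.022×10²³ = 5.910×10⁻⁵ mol.
Product: Φ × n_abs = 0.928 × 5.910×10⁻⁵ = 5.484×10⁻⁵ mol.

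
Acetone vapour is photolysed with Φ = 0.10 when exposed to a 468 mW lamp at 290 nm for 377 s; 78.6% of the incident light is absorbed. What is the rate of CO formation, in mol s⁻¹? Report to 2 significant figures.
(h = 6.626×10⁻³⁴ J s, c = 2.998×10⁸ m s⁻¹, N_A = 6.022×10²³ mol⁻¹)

8.9×10⁻⁸ mol s⁻¹

Photon energy at 290 nm: hc/λ = (6.626×10⁻³⁴)(2.998×10⁸)/(290×10⁻⁹) = 6.850×10⁻¹⁹ J.
Energy delivered: (468 mW)(377 s) = 176.4 J.
Photons incident: 176.4 / 6.850×10⁻¹⁹ = 2.575×10²⁰, i.e. 2.575×10²⁰/6.022×10²³ = 4.276×10⁻⁴ mol.
Photons absorbed: 0.786 × 4.276×10⁻⁴ = 3.361×10⁻⁴ mol.
Product formed: 0.10 × 3.361×10⁻⁴ = 3.361×10⁻⁵ mol.
Rate: 3.361×10⁻⁵ / 377 s = 8.9×10⁻⁸ mol s⁻¹.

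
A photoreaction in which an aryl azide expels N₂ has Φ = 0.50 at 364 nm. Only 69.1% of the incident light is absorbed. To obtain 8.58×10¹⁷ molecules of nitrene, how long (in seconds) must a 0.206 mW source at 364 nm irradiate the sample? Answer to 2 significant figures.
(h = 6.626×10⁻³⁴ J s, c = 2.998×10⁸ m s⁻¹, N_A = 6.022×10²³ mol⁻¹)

Product: 8.58×10¹⁷ / 6.022×10²³ = 1.425×10⁻⁶ mol.
Photons that must be absorbed: 1.425×10⁻⁶ / 0.50 = 2.850×10⁻⁶ mol.
Incident photons needed: 2.850×10⁻⁶ / 0.691 = 4.124×10⁻⁶ mol.
Photon energy: hc/λ = 5.457×10⁻¹⁹ J; per mole, 3.286×10⁵ J mol⁻¹.
Energy required: 4.124×10⁻⁶ × 3.286×10⁵ = 1.355 J.
Time: 1.355 J / 0.000206 W = 6600 s.

t ≈ 6600 s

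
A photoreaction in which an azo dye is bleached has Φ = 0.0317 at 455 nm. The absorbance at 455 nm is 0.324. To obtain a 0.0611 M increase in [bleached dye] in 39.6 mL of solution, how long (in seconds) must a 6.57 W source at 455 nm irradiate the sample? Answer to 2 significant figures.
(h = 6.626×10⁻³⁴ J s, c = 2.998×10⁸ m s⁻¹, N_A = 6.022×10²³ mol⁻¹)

Product: (0.0611 M)(0.0396 L) = 0.002420 mol.
Photons that must be absorbed: 0.002420 / 0.0317 = 0.07634 mol.
Fraction absorbed: 1 − 10^(−0.324) = 0.5258.
Incident photons needed: 0.07634 / 0.5258 = 0.1452 mol.
Photon energy: hc/λ = 4.366×10⁻¹⁹ J; per mole, 2.629×10⁵ J mol⁻¹.
Energy required: 0.1452 × 2.629×10⁵ = 3.817×10⁴ J.
Time: 3.817×10⁴ J / 6.57 W = 5800 s.

t ≈ 5800 s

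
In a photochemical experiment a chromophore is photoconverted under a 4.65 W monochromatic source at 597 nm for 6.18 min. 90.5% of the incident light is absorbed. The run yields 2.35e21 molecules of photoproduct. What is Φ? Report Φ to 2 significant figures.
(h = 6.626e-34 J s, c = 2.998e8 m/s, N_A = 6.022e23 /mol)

Product: 2.35e21 / 6.022e23 = 0.003902 mol.
Photon energy at 597 nm: hc/λ = (6.626e-34)(2.998e8)/(597e-9) = 3.327e-19 J.
Energy delivered: (4.65 W)(370.8 s) = 1724 J.
Photons incident: 1724 / 3.327e-19 = 5.182e21, i.e. 5.182e21/6.022e23 = 0.008605 mol.
Photons absorbed: 0.905 × 0.008605 = 0.007788 mol.
Φ = 0.003902 mol / 0.007788 mol photons = 0.50.

Φ = 0.50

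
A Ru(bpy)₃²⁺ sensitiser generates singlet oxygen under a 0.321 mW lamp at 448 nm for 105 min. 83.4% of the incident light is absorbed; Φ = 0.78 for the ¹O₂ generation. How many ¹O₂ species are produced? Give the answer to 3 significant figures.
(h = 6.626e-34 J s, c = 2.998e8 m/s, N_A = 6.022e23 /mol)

Photon energy at 448 nm: hc/λ = (6.626e-34)(2.998e8)/(448e-9) = 4.434e-19 J.
Energy delivered: (0.321 mW)(6300 s) = 2.022 J.
Photons incident: 2.022 / 4.434e-19 = 4.560e18, i.e. 4.560e18/6.022e23 = 7.572e-6 mol.
Photons absorbed: 0.834 × 7.572e-6 = 6.315e-6 mol.
Product: Φ × n_abs = 0.78 × 6.315e-6 = 4.926e-6 mol.
As a count: 4.926e-6 × 6.022e23 = 2.97e18.

2.97e18 species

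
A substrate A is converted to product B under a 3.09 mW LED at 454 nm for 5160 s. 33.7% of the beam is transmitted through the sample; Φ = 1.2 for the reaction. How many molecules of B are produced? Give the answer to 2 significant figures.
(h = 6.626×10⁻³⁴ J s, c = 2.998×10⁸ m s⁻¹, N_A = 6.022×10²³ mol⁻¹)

2.9×10¹⁹ molecules

Photon energy at 454 nm: hc/λ = (6.626×10⁻³⁴)(2.998×10⁸)/(454×10⁻⁹) = 4.375×10⁻¹⁹ J.
Energy delivered: (3.09 mW)(5160 s) = 15.94 J.
Photons incident: 15.94 / 4.375×10⁻¹⁹ = 3.643×10¹⁹, i.e. 3.643×10¹⁹/6.022×10²³ = 6.049×10⁻⁵ mol.
Fraction absorbed: 1 − 33.7/100 = 0.6630.
Photons absorbed: 0.6630 × 6.049×10⁻⁵ = 4.010×10⁻⁵ mol.
Product: Φ × n_abs = 1.2 × 4.010×10⁻⁵ = 4.812×10⁻⁵ mol.
As a count: 4.812×10⁻⁵ × 6.022×10²³ = 2.9×10¹⁹.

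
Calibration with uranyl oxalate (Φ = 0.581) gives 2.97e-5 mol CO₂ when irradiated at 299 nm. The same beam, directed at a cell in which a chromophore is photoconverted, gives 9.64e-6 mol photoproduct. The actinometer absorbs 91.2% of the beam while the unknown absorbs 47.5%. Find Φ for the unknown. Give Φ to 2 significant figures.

Photons absorbed by the actinometer: 2.97e-5 / 0.581 = 5.112e-5 mol.
Incident flux: 5.112e-5 / 0.912 = 5.605e-5 einstein.
Absorbed by unknown: 0.475 × 5.605e-5 = 2.662e-5 mol.
Φ(unknown) = 9.64e-6 / 2.662e-5 = 0.36.

Φ = 0.36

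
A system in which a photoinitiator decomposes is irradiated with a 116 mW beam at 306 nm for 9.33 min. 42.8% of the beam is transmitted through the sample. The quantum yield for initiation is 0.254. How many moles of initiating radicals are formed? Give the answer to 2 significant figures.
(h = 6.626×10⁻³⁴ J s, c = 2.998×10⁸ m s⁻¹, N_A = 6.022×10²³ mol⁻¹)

2.4×10⁻⁵ mol

Photon energy at 306 nm: hc/λ = (6.626×10⁻³⁴)(2.998×10⁸)/(306×10⁻⁹) = 6.492×10⁻¹⁹ J.
Energy delivered: (116 mW)(559.8 s) = 64.94 J.
Photons incident: 64.94 / 6.492×10⁻¹⁹ = 1.000×10²⁰, i.e. 1.000×10²⁰/6.022×10²³ = 1.661×10⁻⁴ mol.
Fraction absorbed: 1 − 42.8/100 = 0.5720.
Photons absorbed: 0.5720 × 1.661×10⁻⁴ = 9.501×10⁻⁵ mol.
Product: Φ × n_abs = 0.254 × 9.501×10⁻⁵ = 2.413×10⁻⁵ mol.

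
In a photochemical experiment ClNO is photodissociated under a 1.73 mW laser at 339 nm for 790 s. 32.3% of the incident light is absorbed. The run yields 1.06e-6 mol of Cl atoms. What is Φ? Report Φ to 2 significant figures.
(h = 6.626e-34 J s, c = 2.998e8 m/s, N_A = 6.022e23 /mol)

Φ = 0.85

Photon energy at 339 nm: hc/λ = (6.626e-34)(2.998e8)/(339e-9) = 5.860e-19 J.
Energy delivered: (1.73 mW)(790 s) = 1.367 J.
Photons incident: 1.367 / 5.860e-19 = 2.333e18, i.e. 2.333e18/6.022e23 = 3.874e-6 mol.
Photons absorbed: 0.323 × 3.874e-6 = 1.251e-6 mol.
Φ = 1.06e-6 mol / 1.251e-6 mol photons = 0.85.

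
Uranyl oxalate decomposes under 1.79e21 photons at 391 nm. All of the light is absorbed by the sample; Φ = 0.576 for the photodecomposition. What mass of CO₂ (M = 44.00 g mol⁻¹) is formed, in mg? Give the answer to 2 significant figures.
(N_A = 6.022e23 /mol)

Moles of photons: 1.79e21 / 6.022e23 = 0.002972 mol.
Product: Φ × n_abs = 0.576 × 0.002972 = 0.001712 mol.
Mass: 0.001712 × 44.00 = 0.07533 g = 75 mg.

75 mg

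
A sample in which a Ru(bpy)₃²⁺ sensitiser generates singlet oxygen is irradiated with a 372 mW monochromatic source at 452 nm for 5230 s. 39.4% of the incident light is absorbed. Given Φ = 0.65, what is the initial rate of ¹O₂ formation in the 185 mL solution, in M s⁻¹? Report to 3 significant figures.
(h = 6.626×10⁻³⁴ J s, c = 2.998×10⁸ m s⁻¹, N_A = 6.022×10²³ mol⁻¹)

1.95×10⁻⁶ M s⁻¹

Photon energy at 452 nm: hc/λ = (6.626×10⁻³⁴)(2.998×10⁸)/(452×10⁻⁹) = 4.395×10⁻¹⁹ J.
Energy delivered: (372 mW)(5230 s) = 1946 J.
Photons incident: 1946 / 4.395×10⁻¹⁹ = 4.428×10²¹, i.e. 4.428×10²¹/6.022×10²³ = 0.007353 mol.
Photons absorbed: 0.394 × 0.007353 = 0.002897 mol.
Product formed: 0.65 × 0.002897 = 0.001883 mol.
Rate: 0.001883 mol / (5230 s × 0.185 L) = 1.95×10⁻⁶ M s⁻¹.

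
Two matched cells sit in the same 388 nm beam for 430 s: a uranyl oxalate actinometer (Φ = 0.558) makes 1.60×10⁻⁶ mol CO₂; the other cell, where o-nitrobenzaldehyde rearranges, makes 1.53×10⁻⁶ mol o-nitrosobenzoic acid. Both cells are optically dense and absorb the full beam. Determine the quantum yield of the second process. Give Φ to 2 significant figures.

Photons absorbed by the actinometer: 1.60×10⁻⁶ / 0.558 = 2.867×10⁻⁶ mol.
Φ(unknown) = 1.53×10⁻⁶ / 2.867×10⁻⁶ = 0.53.

Φ = 0.53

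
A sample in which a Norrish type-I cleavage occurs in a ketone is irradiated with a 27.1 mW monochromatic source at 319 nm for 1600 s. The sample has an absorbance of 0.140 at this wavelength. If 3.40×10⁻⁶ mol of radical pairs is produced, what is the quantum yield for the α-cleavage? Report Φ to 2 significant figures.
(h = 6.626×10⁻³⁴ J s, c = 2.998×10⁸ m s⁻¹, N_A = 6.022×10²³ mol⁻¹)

Photon energy at 319 nm: hc/λ = (6.626×10⁻³⁴)(2.998×10⁸)/(319×10⁻⁹) = 6.227×10⁻¹⁹ J.
Energy delivered: (27.1 mW)(1600 s) = 43.36 J.
Photons incident: 43.36 / 6.227×10⁻¹⁹ = 6.963×10¹⁹, i.e. 6.963×10¹⁹/6.022×10²³ = 1.156×10⁻⁴ mol.
Fraction absorbed: 1 − 10^(−0.140) = 0.2756.
Photons absorbed: 0.2756 × 1.156×10⁻⁴ = 3.186×10⁻⁵ mol.
Φ = 3.40×10⁻⁶ mol / 3.186×10⁻⁵ mol photons = 0.11.

Φ = 0.11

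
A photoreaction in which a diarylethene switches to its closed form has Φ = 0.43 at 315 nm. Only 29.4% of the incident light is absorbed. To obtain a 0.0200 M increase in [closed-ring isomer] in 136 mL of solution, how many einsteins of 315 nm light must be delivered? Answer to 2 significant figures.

0.022 einstein

Product: (0.0200 M)(0.136 L) = 0.002720 mol.
Photons that must be absorbed: 0.002720 / 0.43 = 0.006326 mol.
Incident photons needed: 0.006326 / 0.294 = 0.02152 mol.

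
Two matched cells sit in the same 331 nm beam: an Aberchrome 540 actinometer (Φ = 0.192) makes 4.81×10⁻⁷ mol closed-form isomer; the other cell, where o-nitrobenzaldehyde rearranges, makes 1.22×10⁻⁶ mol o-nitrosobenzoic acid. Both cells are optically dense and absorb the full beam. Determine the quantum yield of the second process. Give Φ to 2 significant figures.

Φ = 0.49

Photons absorbed by the actinometer: 4.81×10⁻⁷ / 0.192 = 2.505×10⁻⁶ mol.
Φ(unknown) = 1.22×10⁻⁶ / 2.505×10⁻⁶ = 0.49.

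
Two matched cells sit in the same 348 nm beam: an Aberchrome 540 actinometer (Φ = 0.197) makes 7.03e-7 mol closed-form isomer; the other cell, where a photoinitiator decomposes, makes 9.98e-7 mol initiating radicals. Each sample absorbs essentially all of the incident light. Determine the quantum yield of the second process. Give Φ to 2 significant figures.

Φ = 0.28

Photons absorbed by the actinometer: 7.03e-7 / 0.197 = 3.569e-6 mol.
Φ(unknown) = 9.98e-7 / 3.569e-6 = 0.28.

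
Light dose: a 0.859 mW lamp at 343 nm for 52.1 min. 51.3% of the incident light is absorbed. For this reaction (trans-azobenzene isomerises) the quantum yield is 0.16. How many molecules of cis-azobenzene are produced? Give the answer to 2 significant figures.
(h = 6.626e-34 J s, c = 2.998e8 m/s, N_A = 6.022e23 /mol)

3.8e17 molecules

Photon energy at 343 nm: hc/λ = (6.626e-34)(2.998e8)/(343e-9) = 5.791e-19 J.
Energy delivered: (0.859 mW)(3126 s) = 2.685 J.
Photons incident: 2.685 / 5.791e-19 = 4.637e18, i.e. 4.637e18/6.022e23 = 7.700e-6 mol.
Photons absorbed: 0.513 × 7.700e-6 = 3.950e-6 mol.
Product: Φ × n_abs = 0.16 × 3.950e-6 = 6.320e-7 mol.
As a count: 6.320e-7 × 6.022e23 = 3.8e17.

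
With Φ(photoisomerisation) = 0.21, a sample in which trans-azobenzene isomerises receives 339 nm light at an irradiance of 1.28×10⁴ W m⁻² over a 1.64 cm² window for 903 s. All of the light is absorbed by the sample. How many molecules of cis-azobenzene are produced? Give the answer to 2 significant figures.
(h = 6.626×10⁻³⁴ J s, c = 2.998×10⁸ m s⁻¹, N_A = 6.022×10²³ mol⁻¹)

6.8×10²⁰ molecules

Photon energy at 339 nm: hc/λ = (6.626×10⁻³⁴)(2.998×10⁸)/(339×10⁻⁹) = 5.860×10⁻¹⁹ J.
Energy delivered: (1.28×10⁴ W m⁻²)(1.64×10⁻⁴ m²)(903 s) = 1896 J.
Photons incident: 1896 / 5.860×10⁻¹⁹ = 3.235×10²¹, i.e. 3.235×10²¹/6.022×10²³ = 0.005372 mol.
Product: Φ × n_abs = 0.21 × 0.005372 = 0.001128 mol.
As a count: 0.001128 × 6.022×10²³ = 6.8×10²⁰.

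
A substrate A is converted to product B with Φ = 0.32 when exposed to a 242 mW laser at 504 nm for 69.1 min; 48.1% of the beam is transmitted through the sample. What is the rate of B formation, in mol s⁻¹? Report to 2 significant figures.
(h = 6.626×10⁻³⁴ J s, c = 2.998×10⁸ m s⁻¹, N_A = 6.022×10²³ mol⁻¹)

Photon energy at 504 nm: hc/λ = (6.626×10⁻³⁴)(2.998×10⁸)/(504×10⁻⁹) = 3.941×10⁻¹⁹ J.
Energy delivered: (242 mW)(4146 s) = 1003 J.
Photons incident: 1003 / 3.941×10⁻¹⁹ = 2.545×10²¹, i.e. 2.545×10²¹/6.022×10²³ = 0.004226 mol.
Fraction absorbed: 1 − 48.1/100 = 0.5190.
Photons absorbed: 0.5190 × 0.004226 = 0.002193 mol.
Product formed: 0.32 × 0.002193 = 7.018×10⁻⁴ mol.
Rate: 7.018×10⁻⁴ / 4146 s = 1.7×10⁻⁷ mol s⁻¹.

1.7×10⁻⁷ mol s⁻¹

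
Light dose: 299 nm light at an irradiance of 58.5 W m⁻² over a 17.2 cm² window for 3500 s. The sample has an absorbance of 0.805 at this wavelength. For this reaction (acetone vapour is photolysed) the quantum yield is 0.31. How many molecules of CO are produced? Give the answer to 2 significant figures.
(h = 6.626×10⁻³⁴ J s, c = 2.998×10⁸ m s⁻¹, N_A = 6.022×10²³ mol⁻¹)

Photon energy at 299 nm: hc/λ = (6.626×10⁻³⁴)(2.998×10⁸)/(299×10⁻⁹) = 6.644×10⁻¹⁹ J.
Energy delivered: (58.5 W m⁻²)(17.2×10⁻⁴ m²)(3500 s) = 352.2 J.
Photons incident: 352.2 / 6.644×10⁻¹⁹ = 5.301×10²⁰, i.e. 5.301×10²⁰/6.022×10²³ = 8.803×10⁻⁴ mol.
Fraction absorbed: 1 − 10^(−0.805) = 0.8433.
Photons absorbed: 0.8433 × 8.803×10⁻⁴ = 7.424×10⁻⁴ mol.
Product: Φ × n_abs = 0.31 × 7.424×10⁻⁴ = 2.301×10⁻⁴ mol.
As a count: 2.301×10⁻⁴ × 6.022×10²³ = 1.4×10²⁰.

1.4×10²⁰ molecules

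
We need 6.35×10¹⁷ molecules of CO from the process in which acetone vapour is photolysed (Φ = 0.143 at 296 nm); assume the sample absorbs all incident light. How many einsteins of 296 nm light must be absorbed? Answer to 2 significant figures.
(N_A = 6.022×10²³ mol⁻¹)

7.4×10⁻⁶ einstein

Product: 6.35×10¹⁷ / 6.022×10²³ = 1.054×10⁻⁶ mol.
Photons that must be absorbed: 1.054×10⁻⁶ / 0.143 = 7.371×10⁻⁶ mol.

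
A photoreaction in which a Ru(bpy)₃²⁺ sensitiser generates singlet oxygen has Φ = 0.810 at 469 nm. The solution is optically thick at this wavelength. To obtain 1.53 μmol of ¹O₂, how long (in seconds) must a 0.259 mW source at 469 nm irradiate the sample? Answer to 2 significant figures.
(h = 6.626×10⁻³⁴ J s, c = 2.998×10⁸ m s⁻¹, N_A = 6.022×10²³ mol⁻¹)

Product: 1.53 μmol = 1.53×10⁻⁶ mol.
Photons that must be absorbed: 1.53×10⁻⁶ / 0.810 = 1.889×10⁻⁶ mol.
Photon energy: hc/λ = 4.236×10⁻¹⁹ J; per mole, 2.551×10⁵ J mol⁻¹.
Energy required: 1.889×10⁻⁶ × 2.551×10⁵ = 0.4819 J.
Time: 0.4819 J / 0.000259 W = 1900 s.

t ≈ 1900 s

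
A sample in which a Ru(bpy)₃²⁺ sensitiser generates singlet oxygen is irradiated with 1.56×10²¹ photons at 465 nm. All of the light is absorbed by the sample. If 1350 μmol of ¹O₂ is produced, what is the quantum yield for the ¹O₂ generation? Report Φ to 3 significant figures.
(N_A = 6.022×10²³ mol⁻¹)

Φ = 0.521

Product: 1350 μmol = 0.00135 mol.
Moles of photons: 1.56×10²¹ / 6.022×10²³ = 0.002591 mol.
Φ = 0.00135 mol / 0.002591 mol photons = 0.521.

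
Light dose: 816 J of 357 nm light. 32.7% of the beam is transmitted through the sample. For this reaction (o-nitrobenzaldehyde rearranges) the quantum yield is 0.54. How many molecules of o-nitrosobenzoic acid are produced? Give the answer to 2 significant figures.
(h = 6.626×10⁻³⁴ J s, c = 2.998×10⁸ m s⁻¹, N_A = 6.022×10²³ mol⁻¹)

Photon energy at 357 nm: hc/λ = (6.626×10⁻³⁴)(2.998×10⁸)/(357×10⁻⁹) = 5.564×10⁻¹⁹ J.
Photons incident: 816 / 5.564×10⁻¹⁹ = 1.467×10²¹, i.e. 1.467×10²¹/6.022×10²³ = 0.002436 mol.
Fraction absorbed: 1 − 32.7/100 = 0.6730.
Photons absorbed: 0.6730 × 0.002436 = 0.001639 mol.
Product: Φ × n_abs = 0.54 × 0.001639 = 8.851×10⁻⁴ mol.
As a count: 8.851×10⁻⁴ × 6.022×10²³ = 5.3×10²⁰.

5.3×10²⁰ molecules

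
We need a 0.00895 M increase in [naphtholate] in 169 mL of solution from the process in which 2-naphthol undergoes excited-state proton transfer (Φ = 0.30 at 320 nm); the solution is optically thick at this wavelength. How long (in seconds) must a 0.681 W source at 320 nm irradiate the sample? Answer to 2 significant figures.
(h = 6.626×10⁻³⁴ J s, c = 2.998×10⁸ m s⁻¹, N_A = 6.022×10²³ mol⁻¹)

Product: (0.00895 M)(0.169 L) = 0.001513 mol.
Photons that must be absorbed: 0.001513 / 0.30 = 0.005043 mol.
Photon energy: hc/λ = 6.208×10⁻¹⁹ J; per mole, 3.738×10⁵ J mol⁻¹.
Energy required: 0.005043 × 3.738×10⁵ = 1885 J.
Time: 1885 J / 0.681 W = 2800 s.

t ≈ 2800 s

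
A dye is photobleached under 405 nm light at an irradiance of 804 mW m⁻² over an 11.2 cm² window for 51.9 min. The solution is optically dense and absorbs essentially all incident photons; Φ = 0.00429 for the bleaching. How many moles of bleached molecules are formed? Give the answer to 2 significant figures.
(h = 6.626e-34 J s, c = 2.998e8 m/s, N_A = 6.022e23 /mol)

4.1e-8 mol

Photon energy at 405 nm: hc/λ = (6.626e-34)(2.998e8)/(405e-9) = 4.905e-19 J.
Energy delivered: (804 mW m⁻²)(11.2e-4 m²)(3114 s) = 2.804 J.
Photons incident: 2.804 / 4.905e-19 = 5.717e18, i.e. 5.717e18/6.022e23 = 9.494e-6 mol.
Product: Φ × n_abs = 0.00429 × 9.494e-6 = 4.073e-8 mol.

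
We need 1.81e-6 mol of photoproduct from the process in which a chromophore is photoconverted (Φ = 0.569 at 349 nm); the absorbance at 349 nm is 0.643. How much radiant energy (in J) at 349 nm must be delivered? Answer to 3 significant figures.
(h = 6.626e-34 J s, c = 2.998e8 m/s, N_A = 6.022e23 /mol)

1.41 J

Photons that must be absorbed: 1.81e-6 / 0.569 = 3.181e-6 mol.
Fraction absorbed: 1 − 10^(−0.643) = 0.7725.
Incident photons needed: 3.181e-6 / 0.7725 = 4.118e-6 mol.
Photon energy: hc/λ = 5.692e-19 J; per mole, 3.428e5 J mol⁻¹.
Energy required: 4.118e-6 × 3.428e5 = 1.41 J.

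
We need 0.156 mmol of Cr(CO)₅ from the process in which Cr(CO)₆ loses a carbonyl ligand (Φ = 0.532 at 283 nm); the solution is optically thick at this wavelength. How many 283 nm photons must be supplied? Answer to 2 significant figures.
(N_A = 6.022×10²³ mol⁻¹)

1.8×10²⁰ photons

Product: 0.156 mmol = 1.56×10⁻⁴ mol.
Photons that must be absorbed: 1.56×10⁻⁴ / 0.532 = 2.932×10⁻⁴ mol.
Photon count: 2.932×10⁻⁴ × 6.022×10²³ = 1.8×10²⁰.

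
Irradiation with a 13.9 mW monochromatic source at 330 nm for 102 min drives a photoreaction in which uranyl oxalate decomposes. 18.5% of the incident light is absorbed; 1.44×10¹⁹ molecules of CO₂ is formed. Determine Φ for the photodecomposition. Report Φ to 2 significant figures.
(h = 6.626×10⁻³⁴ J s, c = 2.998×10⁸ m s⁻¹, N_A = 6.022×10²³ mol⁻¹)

Product: 1.44×10¹⁹ / 6.022×10²³ = 2.391×10⁻⁵ mol.
Photon energy at 330 nm: hc/λ = (6.626×10⁻³⁴)(2.998×10⁸)/(330×10⁻⁹) = 6.020×10⁻¹⁹ J.
Energy delivered: (13.9 mW)(6120 s) = 85.07 J.
Photons incident: 85.07 / 6.020×10⁻¹⁹ = 1.413×10²⁰, i.e. 1.413×10²⁰/6.022×10²³ = 2.346×10⁻⁴ mol.
Photons absorbed: 0.185 × 2.346×10⁻⁴ = 4.340×10⁻⁵ mol.
Φ = 2.391×10⁻⁵ mol / 4.340×10⁻⁵ mol photons = 0.55.

Φ = 0.55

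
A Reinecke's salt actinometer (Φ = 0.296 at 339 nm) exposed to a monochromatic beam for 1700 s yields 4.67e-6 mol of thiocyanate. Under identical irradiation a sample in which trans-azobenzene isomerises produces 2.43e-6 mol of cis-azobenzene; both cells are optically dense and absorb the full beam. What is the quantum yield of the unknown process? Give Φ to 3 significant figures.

Photons absorbed by the actinometer: 4.67e-6 / 0.296 = 1.578e-5 mol.
Φ(unknown) = 2.43e-6 / 1.578e-5 = 0.154.

Φ = 0.154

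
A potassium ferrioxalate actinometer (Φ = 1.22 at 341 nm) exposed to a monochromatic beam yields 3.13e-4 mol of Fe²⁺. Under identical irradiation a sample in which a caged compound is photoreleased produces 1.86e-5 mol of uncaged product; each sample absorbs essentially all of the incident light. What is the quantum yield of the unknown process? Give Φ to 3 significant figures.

Photons absorbed by the actinometer: 3.13e-4 / 1.22 = 2.566e-4 mol.
Φ(unknown) = 1.86e-5 / 2.566e-4 = 0.0725.

Φ = 0.0725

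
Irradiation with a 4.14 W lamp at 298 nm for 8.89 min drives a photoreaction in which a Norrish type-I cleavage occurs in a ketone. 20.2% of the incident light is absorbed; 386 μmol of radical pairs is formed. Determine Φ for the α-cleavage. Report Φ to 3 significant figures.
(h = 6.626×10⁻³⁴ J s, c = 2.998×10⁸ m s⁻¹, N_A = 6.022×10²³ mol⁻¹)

Product: 386 μmol = 3.86×10⁻⁴ mol.
Photon energy at 298 nm: hc/λ = (6.626×10⁻³⁴)(2.998×10⁸)/(298×10⁻⁹) = 6.666×10⁻¹⁹ J.
Energy delivered: (4.14 W)(533.4 s) = 2208 J.
Photons incident: 2208 / 6.666×10⁻¹⁹ = 3.312×10²¹, i.e. 3.312×10²¹/6.022×10²³ = 0.005500 mol.
Photons absorbed: 0.202 × 0.005500 = 0.001111 mol.
Φ = 3.86×10⁻⁴ mol / 0.001111 mol photons = 0.347.

Φ = 0.347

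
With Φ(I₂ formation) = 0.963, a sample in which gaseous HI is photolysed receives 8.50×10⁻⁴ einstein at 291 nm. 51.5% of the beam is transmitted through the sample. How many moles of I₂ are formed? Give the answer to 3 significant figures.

3.97×10⁻⁴ mol

Fraction absorbed: 1 − 51.5/100 = 0.4850.
Photons absorbed: 0.4850 × 8.50×10⁻⁴ = 4.122×10⁻⁴ mol.
Product: Φ × n_abs = 0.963 × 4.122×10⁻⁴ = 3.969×10⁻⁴ mol.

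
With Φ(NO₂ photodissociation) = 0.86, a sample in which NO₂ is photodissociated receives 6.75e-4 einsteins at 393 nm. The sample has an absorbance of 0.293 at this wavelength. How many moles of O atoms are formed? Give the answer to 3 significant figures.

Fraction absorbed: 1 − 10^(−0.293) = 0.4907.
Photons absorbed: 0.4907 × 6.75e-4 = 3.312e-4 mol.
Product: Φ × n_abs = 0.86 × 3.312e-4 = 2.848e-4 mol.

2.85e-4 mol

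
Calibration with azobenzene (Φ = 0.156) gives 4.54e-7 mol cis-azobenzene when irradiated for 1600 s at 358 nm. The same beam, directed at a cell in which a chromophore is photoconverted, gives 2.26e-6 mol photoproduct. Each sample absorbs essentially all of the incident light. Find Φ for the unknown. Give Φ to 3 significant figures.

Photons absorbed by the actinometer: 4.54e-7 / 0.156 = 2.910e-6 mol.
Φ(unknown) = 2.26e-6 / 2.910e-6 = 0.777.

Φ = 0.777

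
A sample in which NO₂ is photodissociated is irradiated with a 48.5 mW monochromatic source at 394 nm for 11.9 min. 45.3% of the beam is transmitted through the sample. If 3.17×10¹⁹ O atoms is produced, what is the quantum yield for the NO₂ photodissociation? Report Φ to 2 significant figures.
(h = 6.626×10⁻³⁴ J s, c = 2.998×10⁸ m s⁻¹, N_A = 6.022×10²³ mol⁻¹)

Product: 3.17×10¹⁹ / 6.022×10²³ = 5.264×10⁻⁵ mol.
Photon energy at 394 nm: hc/λ = (6.626×10⁻³⁴)(2.998×10⁸)/(394×10⁻⁹) = 5.042×10⁻¹⁹ J.
Energy delivered: (48.5 mW)(714 s) = 34.63 J.
Photons incident: 34.63 / 5.042×10⁻¹⁹ = 6.868×10¹⁹, i.e. 6.868×10¹⁹/6.022×10²³ = 1.140×10⁻⁴ mol.
Fraction absorbed: 1 − 45.3/100 = 0.5470.
Photons absorbed: 0.5470 × 1.140×10⁻⁴ = 6.236×10⁻⁵ mol.
Φ = 5.264×10⁻⁵ mol / 6.236×10⁻⁵ mol photons = 0.84.

Φ = 0.84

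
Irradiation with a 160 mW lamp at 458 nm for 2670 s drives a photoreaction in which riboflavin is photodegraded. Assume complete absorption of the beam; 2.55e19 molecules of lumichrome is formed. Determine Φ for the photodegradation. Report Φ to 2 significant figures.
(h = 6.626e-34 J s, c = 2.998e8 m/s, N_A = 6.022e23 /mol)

Φ = 0.026

Product: 2.55e19 / 6.022e23 = 4.234e-5 mol.
Photon energy at 458 nm: hc/λ = (6.626e-34)(2.998e8)/(458e-9) = 4.337e-19 J.
Energy delivered: (160 mW)(2670 s) = 427.2 J.
Photons incident: 427.2 / 4.337e-19 = 9.850e20, i.e. 9.850e20/6.022e23 = 0.001636 mol.
Φ = 4.234e-5 mol / 0.001636 mol photons = 0.026.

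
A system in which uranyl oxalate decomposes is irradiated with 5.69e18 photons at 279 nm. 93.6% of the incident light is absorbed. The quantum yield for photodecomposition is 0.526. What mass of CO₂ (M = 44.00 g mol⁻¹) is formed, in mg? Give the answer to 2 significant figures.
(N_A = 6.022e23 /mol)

0.20 mg

Moles of photons: 5.69e18 / 6.022e23 = 9.449e-6 mol.
Photons absorbed: 0.936 × 9.449e-6 = 8.844e-6 mol.
Product: Φ × n_abs = 0.526 × 8.844e-6 = 4.652e-6 mol.
Mass: 4.652e-6 × 44.00 = 2.047e-4 g = 0.20 mg.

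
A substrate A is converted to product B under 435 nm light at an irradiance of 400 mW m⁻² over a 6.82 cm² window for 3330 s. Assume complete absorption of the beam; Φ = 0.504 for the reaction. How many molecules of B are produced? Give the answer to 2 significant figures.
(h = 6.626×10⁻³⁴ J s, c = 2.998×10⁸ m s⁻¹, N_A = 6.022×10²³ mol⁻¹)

Photon energy at 435 nm: hc/λ = (6.626×10⁻³⁴)(2.998×10⁸)/(435×10⁻⁹) = 4.567×10⁻¹⁹ J.
Energy delivered: (400 mW m⁻²)(6.82×10⁻⁴ m²)(3330 s) = 0.9084 J.
Photons incident: 0.9084 / 4.567×10⁻¹⁹ = 1.989×10¹⁸, i.e. 1.989×10¹⁸/6.022×10²³ = 3.303×10⁻⁶ mol.
Product: Φ × n_abs = 0.504 × 3.303×10⁻⁶ = 1.665×10⁻⁶ mol.
As a count: 1.665×10⁻⁶ × 6.022×10²³ = 1.0×10¹⁸.

1.0×10¹⁸ molecules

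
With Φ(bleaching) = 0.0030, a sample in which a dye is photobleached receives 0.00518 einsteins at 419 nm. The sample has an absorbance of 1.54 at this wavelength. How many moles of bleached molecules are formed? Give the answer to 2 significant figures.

1.5e-5 mol

Fraction absorbed: 1 − 10^(−1.54) = 0.9712.
Photons absorbed: 0.9712 × 0.00518 = 0.005031 mol.
Product: Φ × n_abs = 0.0030 × 0.005031 = 1.509e-5 mol.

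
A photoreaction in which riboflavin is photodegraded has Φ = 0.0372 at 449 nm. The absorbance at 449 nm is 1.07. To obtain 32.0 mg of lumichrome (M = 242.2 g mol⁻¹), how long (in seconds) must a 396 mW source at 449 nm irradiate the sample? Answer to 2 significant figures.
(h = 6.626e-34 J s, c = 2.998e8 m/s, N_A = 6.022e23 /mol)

t ≈ 2600 s

Product: 32.0 mg / 242.2 g mol⁻¹ = 1.321e-4 mol.
Photons that must be absorbed: 1.321e-4 / 0.0372 = 0.003551 mol.
Fraction absorbed: 1 − 10^(−1.07) = 0.9149.
Incident photons needed: 0.003551 / 0.9149 = 0.003881 mol.
Photon energy: hc/λ = 4.424e-19 J; per mole, 2.664e5 J mol⁻¹.
Energy required: 0.003881 × 2.664e5 = 1034 J.
Time: 1034 J / 0.396 W = 2600 s.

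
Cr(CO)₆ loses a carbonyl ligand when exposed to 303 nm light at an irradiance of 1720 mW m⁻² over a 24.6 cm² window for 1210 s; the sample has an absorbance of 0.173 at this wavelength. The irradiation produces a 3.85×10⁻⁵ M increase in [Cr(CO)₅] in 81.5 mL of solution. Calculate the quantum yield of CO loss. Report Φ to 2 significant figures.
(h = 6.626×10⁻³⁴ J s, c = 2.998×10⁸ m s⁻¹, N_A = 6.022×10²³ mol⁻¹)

Φ = 0.74

Product: (3.85×10⁻⁵ M)(0.0815 L) = 3.138×10⁻⁶ mol.
Photon energy at 303 nm: hc/λ = (6.626×10⁻³⁴)(2.998×10⁸)/(303×10⁻⁹) = 6.556×10⁻¹⁹ J.
Energy delivered: (1720 mW m⁻²)(24.6×10⁻⁴ m²)(1210 s) = 5.120 J.
Photons incident: 5.120 / 6.556×10⁻¹⁹ = 7.810×10¹⁸, i.e. 7.810×10¹⁸/6.022×10²³ = 1.297×10⁻⁵ mol.
Fraction absorbed: 1 − 10^(−0.173) = 0.3286.
Photons absorbed: 0.3286 × 1.297×10⁻⁵ = 4.262×10⁻⁶ mol.
Φ = 3.138×10⁻⁶ mol / 4.262×10⁻⁶ mol photons = 0.74.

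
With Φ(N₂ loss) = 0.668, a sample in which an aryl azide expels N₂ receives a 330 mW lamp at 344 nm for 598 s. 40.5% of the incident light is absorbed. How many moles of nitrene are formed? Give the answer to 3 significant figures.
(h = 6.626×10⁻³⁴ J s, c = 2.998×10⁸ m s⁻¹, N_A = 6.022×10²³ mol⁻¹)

Photon energy at 344 nm: hc/λ = (6.626×10⁻³⁴)(2.998×10⁸)/(344×10⁻⁹) = 5.775×10⁻¹⁹ J.
Energy delivered: (330 mW)(598 s) = 197.3 J.
Photons incident: 197.3 / 5.775×10⁻¹⁹ = 3.416×10²⁰, i.e. 3.416×10²⁰/6.022×10²³ = 5.673×10⁻⁴ mol.
Photons absorbed: 0.405 × 5.673×10⁻⁴ = 2.298×10⁻⁴ mol.
Product: Φ × n_abs = 0.668 × 2.298×10⁻⁴ = 1.535×10⁻⁴ mol.

1.54×10⁻⁴ mol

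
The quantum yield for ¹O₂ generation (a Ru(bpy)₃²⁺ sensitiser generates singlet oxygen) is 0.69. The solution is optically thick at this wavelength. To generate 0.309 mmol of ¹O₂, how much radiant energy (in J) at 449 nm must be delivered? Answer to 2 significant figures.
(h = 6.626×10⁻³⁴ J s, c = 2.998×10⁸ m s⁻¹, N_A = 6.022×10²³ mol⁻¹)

Product: 0.309 mmol = 3.09×10⁻⁴ mol.
Photons that must be absorbed: 3.09×10⁻⁴ / 0.69 = 4.478×10⁻⁴ mol.
Photon energy: hc/λ = 4.424×10⁻¹⁹ J; per mole, 2.664×10⁵ J mol⁻¹.
Energy required: 4.478×10⁻⁴ × 2.664×10⁵ = 120 J.

120 J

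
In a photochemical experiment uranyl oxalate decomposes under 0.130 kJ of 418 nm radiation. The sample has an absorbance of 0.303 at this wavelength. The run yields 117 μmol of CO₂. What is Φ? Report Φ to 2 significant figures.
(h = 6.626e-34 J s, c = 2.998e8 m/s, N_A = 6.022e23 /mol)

Product: 117 μmol = 1.17e-4 mol.
Photon energy at 418 nm: hc/λ = (6.626e-34)(2.998e8)/(418e-9) = 4.752e-19 J.
Incident energy: 0.130 kJ = 130 J.
Photons incident: 130 / 4.752e-19 = 2.736e20, i.e. 2.736e20/6.022e23 = 4.543e-4 mol.
Fraction absorbed: 1 − 10^(−0.303) = 0.5023.
Photons absorbed: 0.5023 × 4.543e-4 = 2.282e-4 mol.
Φ = 1.17e-4 mol / 2.282e-4 mol photons = 0.51.

Φ = 0.51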